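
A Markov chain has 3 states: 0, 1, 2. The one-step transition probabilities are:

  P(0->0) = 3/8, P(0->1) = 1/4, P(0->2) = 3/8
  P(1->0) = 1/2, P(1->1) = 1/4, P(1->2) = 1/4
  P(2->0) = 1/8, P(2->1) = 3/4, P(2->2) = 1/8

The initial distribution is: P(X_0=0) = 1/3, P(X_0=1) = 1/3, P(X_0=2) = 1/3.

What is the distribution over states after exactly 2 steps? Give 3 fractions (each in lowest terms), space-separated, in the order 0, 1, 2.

Propagating the distribution step by step (d_{t+1} = d_t * P):
d_0 = (0=1/3, 1=1/3, 2=1/3)
  d_1[0] = 1/3*3/8 + 1/3*1/2 + 1/3*1/8 = 1/3
  d_1[1] = 1/3*1/4 + 1/3*1/4 + 1/3*3/4 = 5/12
  d_1[2] = 1/3*3/8 + 1/3*1/4 + 1/3*1/8 = 1/4
d_1 = (0=1/3, 1=5/12, 2=1/4)
  d_2[0] = 1/3*3/8 + 5/12*1/2 + 1/4*1/8 = 35/96
  d_2[1] = 1/3*1/4 + 5/12*1/4 + 1/4*3/4 = 3/8
  d_2[2] = 1/3*3/8 + 5/12*1/4 + 1/4*1/8 = 25/96
d_2 = (0=35/96, 1=3/8, 2=25/96)

Answer: 35/96 3/8 25/96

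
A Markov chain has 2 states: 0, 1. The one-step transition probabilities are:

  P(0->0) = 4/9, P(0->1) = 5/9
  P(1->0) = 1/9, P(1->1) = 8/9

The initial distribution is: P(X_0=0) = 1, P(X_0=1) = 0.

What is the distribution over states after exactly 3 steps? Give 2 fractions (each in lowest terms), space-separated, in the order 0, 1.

Answer: 16/81 65/81

Derivation:
Propagating the distribution step by step (d_{t+1} = d_t * P):
d_0 = (0=1, 1=0)
  d_1[0] = 1*4/9 + 0*1/9 = 4/9
  d_1[1] = 1*5/9 + 0*8/9 = 5/9
d_1 = (0=4/9, 1=5/9)
  d_2[0] = 4/9*4/9 + 5/9*1/9 = 7/27
  d_2[1] = 4/9*5/9 + 5/9*8/9 = 20/27
d_2 = (0=7/27, 1=20/27)
  d_3[0] = 7/27*4/9 + 20/27*1/9 = 16/81
  d_3[1] = 7/27*5/9 + 20/27*8/9 = 65/81
d_3 = (0=16/81, 1=65/81)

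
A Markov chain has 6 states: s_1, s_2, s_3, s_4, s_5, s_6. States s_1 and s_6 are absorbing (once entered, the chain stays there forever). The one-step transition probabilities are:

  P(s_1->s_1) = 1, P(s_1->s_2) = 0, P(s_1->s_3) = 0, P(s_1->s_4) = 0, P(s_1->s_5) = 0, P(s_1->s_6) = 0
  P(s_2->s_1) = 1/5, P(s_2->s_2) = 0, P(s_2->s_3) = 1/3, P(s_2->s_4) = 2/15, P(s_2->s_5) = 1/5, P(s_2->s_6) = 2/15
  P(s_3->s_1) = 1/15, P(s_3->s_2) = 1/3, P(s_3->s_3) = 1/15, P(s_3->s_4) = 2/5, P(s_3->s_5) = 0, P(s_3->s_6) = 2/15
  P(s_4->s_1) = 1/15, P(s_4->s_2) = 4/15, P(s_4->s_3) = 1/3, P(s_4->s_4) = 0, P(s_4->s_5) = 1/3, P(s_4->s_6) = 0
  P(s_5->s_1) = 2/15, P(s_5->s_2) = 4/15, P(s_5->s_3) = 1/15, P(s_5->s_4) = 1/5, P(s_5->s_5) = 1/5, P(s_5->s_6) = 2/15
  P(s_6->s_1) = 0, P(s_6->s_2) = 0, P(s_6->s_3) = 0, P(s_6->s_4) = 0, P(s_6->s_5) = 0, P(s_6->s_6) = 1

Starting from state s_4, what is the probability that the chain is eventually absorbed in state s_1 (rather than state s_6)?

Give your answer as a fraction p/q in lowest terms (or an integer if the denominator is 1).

Let a_i = P(absorbed in s_1 | start in state i).
Boundary conditions: a_s_1 = 1, a_s_6 = 0.
For each transient state i, a_i = sum_j P(i->j) * a_j:
  a_s_2 = 1/5*a_s_1 + 0*a_s_2 + 1/3*a_s_3 + 2/15*a_s_4 + 1/5*a_s_5 + 2/15*a_s_6
  a_s_3 = 1/15*a_s_1 + 1/3*a_s_2 + 1/15*a_s_3 + 2/5*a_s_4 + 0*a_s_5 + 2/15*a_s_6
  a_s_4 = 1/15*a_s_1 + 4/15*a_s_2 + 1/3*a_s_3 + 0*a_s_4 + 1/3*a_s_5 + 0*a_s_6
  a_s_5 = 2/15*a_s_1 + 4/15*a_s_2 + 1/15*a_s_3 + 1/5*a_s_4 + 1/5*a_s_5 + 2/15*a_s_6

Substituting a_s_1 = 1 and a_s_6 = 0, rearrange to (I - Q) a = r where r[i] = P(i -> s_1):
  [1, -1/3, -2/15, -1/5] . (a_s_2, a_s_3, a_s_4, a_s_5) = 1/5
  [-1/3, 14/15, -2/5, 0] . (a_s_2, a_s_3, a_s_4, a_s_5) = 1/15
  [-4/15, -1/3, 1, -1/3] . (a_s_2, a_s_3, a_s_4, a_s_5) = 1/15
  [-4/15, -1/15, -1/5, 4/5] . (a_s_2, a_s_3, a_s_4, a_s_5) = 2/15

Solving yields:
  a_s_2 = 1861/3379
  a_s_3 = 8589/16895
  a_s_4 = 9471/16895
  a_s_5 = 9001/16895

Starting state is s_4, so the absorption probability is a_s_4 = 9471/16895.

Answer: 9471/16895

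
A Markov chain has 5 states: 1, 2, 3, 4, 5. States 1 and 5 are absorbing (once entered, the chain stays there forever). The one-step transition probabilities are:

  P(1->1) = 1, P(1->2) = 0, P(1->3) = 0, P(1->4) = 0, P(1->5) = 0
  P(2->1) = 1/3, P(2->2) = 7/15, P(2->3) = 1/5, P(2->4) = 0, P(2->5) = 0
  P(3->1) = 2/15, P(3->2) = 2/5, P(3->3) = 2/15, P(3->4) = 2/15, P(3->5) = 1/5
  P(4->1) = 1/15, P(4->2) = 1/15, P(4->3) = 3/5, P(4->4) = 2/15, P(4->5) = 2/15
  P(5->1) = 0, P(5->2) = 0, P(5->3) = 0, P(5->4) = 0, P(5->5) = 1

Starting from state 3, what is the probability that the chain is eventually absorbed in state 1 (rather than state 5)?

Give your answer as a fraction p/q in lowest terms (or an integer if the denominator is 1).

Let a_i = P(absorbed in 1 | start in state i).
Boundary conditions: a_1 = 1, a_5 = 0.
For each transient state i, a_i = sum_j P(i->j) * a_j:
  a_2 = 1/3*a_1 + 7/15*a_2 + 1/5*a_3 + 0*a_4 + 0*a_5
  a_3 = 2/15*a_1 + 2/5*a_2 + 2/15*a_3 + 2/15*a_4 + 1/5*a_5
  a_4 = 1/15*a_1 + 1/15*a_2 + 3/5*a_3 + 2/15*a_4 + 2/15*a_5

Substituting a_1 = 1 and a_5 = 0, rearrange to (I - Q) a = r where r[i] = P(i -> 1):
  [8/15, -1/5, 0] . (a_2, a_3, a_4) = 1/3
  [-2/5, 13/15, -2/15] . (a_2, a_3, a_4) = 2/15
  [-1/15, -3/5, 13/15] . (a_2, a_3, a_4) = 1/15

Solving yields:
  a_2 = 839/968
  a_3 = 78/121
  a_4 = 571/968

Starting state is 3, so the absorption probability is a_3 = 78/121.

Answer: 78/121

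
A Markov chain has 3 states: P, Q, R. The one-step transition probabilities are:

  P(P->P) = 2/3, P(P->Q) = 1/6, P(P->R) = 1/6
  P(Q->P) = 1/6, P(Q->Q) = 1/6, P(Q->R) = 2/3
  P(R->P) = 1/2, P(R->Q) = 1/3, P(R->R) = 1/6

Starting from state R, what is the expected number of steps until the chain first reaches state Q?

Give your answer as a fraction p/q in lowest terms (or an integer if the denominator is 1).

Let h_i = expected steps to first reach Q from state i.
Boundary: h_Q = 0.
First-step equations for the other states:
  h_P = 1 + 2/3*h_P + 1/6*h_Q + 1/6*h_R
  h_R = 1 + 1/2*h_P + 1/3*h_Q + 1/6*h_R

Substituting h_Q = 0 and rearranging gives the linear system (I - Q) h = 1:
  [1/3, -1/6] . (h_P, h_R) = 1
  [-1/2, 5/6] . (h_P, h_R) = 1

Solving yields:
  h_P = 36/7
  h_R = 30/7

Starting state is R, so the expected hitting time is h_R = 30/7.

Answer: 30/7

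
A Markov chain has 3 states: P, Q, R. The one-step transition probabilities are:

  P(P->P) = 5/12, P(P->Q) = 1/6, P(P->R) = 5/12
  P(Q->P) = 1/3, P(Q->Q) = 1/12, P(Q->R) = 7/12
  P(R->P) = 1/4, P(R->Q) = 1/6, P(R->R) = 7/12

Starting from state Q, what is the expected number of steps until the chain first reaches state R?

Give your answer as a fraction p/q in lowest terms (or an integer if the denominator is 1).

Let h_i = expected steps to first reach R from state i.
Boundary: h_R = 0.
First-step equations for the other states:
  h_P = 1 + 5/12*h_P + 1/6*h_Q + 5/12*h_R
  h_Q = 1 + 1/3*h_P + 1/12*h_Q + 7/12*h_R

Substituting h_R = 0 and rearranging gives the linear system (I - Q) h = 1:
  [7/12, -1/6] . (h_P, h_Q) = 1
  [-1/3, 11/12] . (h_P, h_Q) = 1

Solving yields:
  h_P = 52/23
  h_Q = 44/23

Starting state is Q, so the expected hitting time is h_Q = 44/23.

Answer: 44/23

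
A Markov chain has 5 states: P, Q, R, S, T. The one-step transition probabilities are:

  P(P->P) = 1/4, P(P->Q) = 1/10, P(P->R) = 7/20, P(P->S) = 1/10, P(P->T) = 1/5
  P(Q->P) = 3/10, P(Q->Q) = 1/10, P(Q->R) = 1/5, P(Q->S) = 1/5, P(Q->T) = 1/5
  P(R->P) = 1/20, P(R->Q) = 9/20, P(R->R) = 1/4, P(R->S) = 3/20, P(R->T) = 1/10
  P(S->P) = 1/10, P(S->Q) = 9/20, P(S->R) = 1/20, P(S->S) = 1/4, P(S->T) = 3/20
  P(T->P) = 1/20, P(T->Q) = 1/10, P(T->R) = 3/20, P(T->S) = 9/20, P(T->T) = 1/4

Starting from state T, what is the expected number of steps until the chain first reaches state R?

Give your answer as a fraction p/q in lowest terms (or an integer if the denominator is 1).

Let h_i = expected steps to first reach R from state i.
Boundary: h_R = 0.
First-step equations for the other states:
  h_P = 1 + 1/4*h_P + 1/10*h_Q + 7/20*h_R + 1/10*h_S + 1/5*h_T
  h_Q = 1 + 3/10*h_P + 1/10*h_Q + 1/5*h_R + 1/5*h_S + 1/5*h_T
  h_S = 1 + 1/10*h_P + 9/20*h_Q + 1/20*h_R + 1/4*h_S + 3/20*h_T
  h_T = 1 + 1/20*h_P + 1/10*h_Q + 3/20*h_R + 9/20*h_S + 1/4*h_T

Substituting h_R = 0 and rearranging gives the linear system (I - Q) h = 1:
  [3/4, -1/10, -1/10, -1/5] . (h_P, h_Q, h_S, h_T) = 1
  [-3/10, 9/10, -1/5, -1/5] . (h_P, h_Q, h_S, h_T) = 1
  [-1/10, -9/20, 3/4, -3/20] . (h_P, h_Q, h_S, h_T) = 1
  [-1/20, -1/10, -9/20, 3/4] . (h_P, h_Q, h_S, h_T) = 1

Solving yields:
  h_P = 31670/6889
  h_Q = 37720/6889
  h_S = 44665/6889
  h_T = 43125/6889

Starting state is T, so the expected hitting time is h_T = 43125/6889.

Answer: 43125/6889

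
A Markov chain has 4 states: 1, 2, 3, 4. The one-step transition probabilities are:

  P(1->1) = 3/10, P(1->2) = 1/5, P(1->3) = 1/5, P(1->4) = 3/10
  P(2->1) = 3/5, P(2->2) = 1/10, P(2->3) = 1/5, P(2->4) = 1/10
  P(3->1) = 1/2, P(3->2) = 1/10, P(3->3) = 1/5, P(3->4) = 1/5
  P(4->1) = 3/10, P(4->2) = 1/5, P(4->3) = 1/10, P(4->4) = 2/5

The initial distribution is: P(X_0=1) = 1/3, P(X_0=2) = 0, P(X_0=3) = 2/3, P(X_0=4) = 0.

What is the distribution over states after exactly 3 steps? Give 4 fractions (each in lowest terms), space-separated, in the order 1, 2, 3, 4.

Answer: 289/750 497/3000 517/3000 83/300

Derivation:
Propagating the distribution step by step (d_{t+1} = d_t * P):
d_0 = (1=1/3, 2=0, 3=2/3, 4=0)
  d_1[1] = 1/3*3/10 + 0*3/5 + 2/3*1/2 + 0*3/10 = 13/30
  d_1[2] = 1/3*1/5 + 0*1/10 + 2/3*1/10 + 0*1/5 = 2/15
  d_1[3] = 1/3*1/5 + 0*1/5 + 2/3*1/5 + 0*1/10 = 1/5
  d_1[4] = 1/3*3/10 + 0*1/10 + 2/3*1/5 + 0*2/5 = 7/30
d_1 = (1=13/30, 2=2/15, 3=1/5, 4=7/30)
  d_2[1] = 13/30*3/10 + 2/15*3/5 + 1/5*1/2 + 7/30*3/10 = 19/50
  d_2[2] = 13/30*1/5 + 2/15*1/10 + 1/5*1/10 + 7/30*1/5 = 1/6
  d_2[3] = 13/30*1/5 + 2/15*1/5 + 1/5*1/5 + 7/30*1/10 = 53/300
  d_2[4] = 13/30*3/10 + 2/15*1/10 + 1/5*1/5 + 7/30*2/5 = 83/300
d_2 = (1=19/50, 2=1/6, 3=53/300, 4=83/300)
  d_3[1] = 19/50*3/10 + 1/6*3/5 + 53/300*1/2 + 83/300*3/10 = 289/750
  d_3[2] = 19/50*1/5 + 1/6*1/10 + 53/300*1/10 + 83/300*1/5 = 497/3000
  d_3[3] = 19/50*1/5 + 1/6*1/5 + 53/300*1/5 + 83/300*1/10 = 517/3000
  d_3[4] = 19/50*3/10 + 1/6*1/10 + 53/300*1/5 + 83/300*2/5 = 83/300
d_3 = (1=289/750, 2=497/3000, 3=517/3000, 4=83/300)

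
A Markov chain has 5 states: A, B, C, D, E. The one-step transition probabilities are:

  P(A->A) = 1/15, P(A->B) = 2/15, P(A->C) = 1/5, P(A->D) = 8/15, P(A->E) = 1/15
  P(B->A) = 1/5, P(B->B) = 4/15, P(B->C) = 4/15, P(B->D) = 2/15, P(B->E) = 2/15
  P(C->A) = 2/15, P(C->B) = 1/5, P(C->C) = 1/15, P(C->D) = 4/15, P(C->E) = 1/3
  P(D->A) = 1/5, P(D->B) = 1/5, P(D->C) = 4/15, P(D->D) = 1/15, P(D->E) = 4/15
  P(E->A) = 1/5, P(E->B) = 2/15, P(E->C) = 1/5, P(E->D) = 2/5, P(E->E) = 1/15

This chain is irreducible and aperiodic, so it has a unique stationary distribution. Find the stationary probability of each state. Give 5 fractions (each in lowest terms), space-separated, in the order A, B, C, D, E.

The stationary distribution satisfies pi = pi * P, i.e.:
  pi_A = 1/15*pi_A + 1/5*pi_B + 2/15*pi_C + 1/5*pi_D + 1/5*pi_E
  pi_B = 2/15*pi_A + 4/15*pi_B + 1/5*pi_C + 1/5*pi_D + 2/15*pi_E
  pi_C = 1/5*pi_A + 4/15*pi_B + 1/15*pi_C + 4/15*pi_D + 1/5*pi_E
  pi_D = 8/15*pi_A + 2/15*pi_B + 4/15*pi_C + 1/15*pi_D + 2/5*pi_E
  pi_E = 1/15*pi_A + 2/15*pi_B + 1/3*pi_C + 4/15*pi_D + 1/15*pi_E
with normalization: pi_A + pi_B + pi_C + pi_D + pi_E = 1.

Using the first 4 balance equations plus normalization, the linear system A*pi = b is:
  [-14/15, 1/5, 2/15, 1/5, 1/5] . pi = 0
  [2/15, -11/15, 1/5, 1/5, 2/15] . pi = 0
  [1/5, 4/15, -14/15, 4/15, 1/5] . pi = 0
  [8/15, 2/15, 4/15, -14/15, 2/5] . pi = 0
  [1, 1, 1, 1, 1] . pi = 1

Solving yields:
  pi_A = 787/4783
  pi_B = 1811/9566
  pi_C = 970/4783
  pi_D = 2471/9566
  pi_E = 885/4783

Verification (pi * P):
  787/4783*1/15 + 1811/9566*1/5 + 970/4783*2/15 + 2471/9566*1/5 + 885/4783*1/5 = 787/4783 = pi_A  (ok)
  787/4783*2/15 + 1811/9566*4/15 + 970/4783*1/5 + 2471/9566*1/5 + 885/4783*2/15 = 1811/9566 = pi_B  (ok)
  787/4783*1/5 + 1811/9566*4/15 + 970/4783*1/15 + 2471/9566*4/15 + 885/4783*1/5 = 970/4783 = pi_C  (ok)
  787/4783*8/15 + 1811/9566*2/15 + 970/4783*4/15 + 2471/9566*1/15 + 885/4783*2/5 = 2471/9566 = pi_D  (ok)
  787/4783*1/15 + 1811/9566*2/15 + 970/4783*1/3 + 2471/9566*4/15 + 885/4783*1/15 = 885/4783 = pi_E  (ok)

Answer: 787/4783 1811/9566 970/4783 2471/9566 885/4783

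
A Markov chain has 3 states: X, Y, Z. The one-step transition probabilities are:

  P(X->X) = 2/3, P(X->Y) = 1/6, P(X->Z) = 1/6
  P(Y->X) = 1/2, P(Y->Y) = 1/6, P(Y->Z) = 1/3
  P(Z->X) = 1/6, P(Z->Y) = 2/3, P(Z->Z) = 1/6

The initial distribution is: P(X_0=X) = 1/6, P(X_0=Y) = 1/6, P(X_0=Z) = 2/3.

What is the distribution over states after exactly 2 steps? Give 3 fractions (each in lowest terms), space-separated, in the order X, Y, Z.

Answer: 35/72 19/72 1/4

Derivation:
Propagating the distribution step by step (d_{t+1} = d_t * P):
d_0 = (X=1/6, Y=1/6, Z=2/3)
  d_1[X] = 1/6*2/3 + 1/6*1/2 + 2/3*1/6 = 11/36
  d_1[Y] = 1/6*1/6 + 1/6*1/6 + 2/3*2/3 = 1/2
  d_1[Z] = 1/6*1/6 + 1/6*1/3 + 2/3*1/6 = 7/36
d_1 = (X=11/36, Y=1/2, Z=7/36)
  d_2[X] = 11/36*2/3 + 1/2*1/2 + 7/36*1/6 = 35/72
  d_2[Y] = 11/36*1/6 + 1/2*1/6 + 7/36*2/3 = 19/72
  d_2[Z] = 11/36*1/6 + 1/2*1/3 + 7/36*1/6 = 1/4
d_2 = (X=35/72, Y=19/72, Z=1/4)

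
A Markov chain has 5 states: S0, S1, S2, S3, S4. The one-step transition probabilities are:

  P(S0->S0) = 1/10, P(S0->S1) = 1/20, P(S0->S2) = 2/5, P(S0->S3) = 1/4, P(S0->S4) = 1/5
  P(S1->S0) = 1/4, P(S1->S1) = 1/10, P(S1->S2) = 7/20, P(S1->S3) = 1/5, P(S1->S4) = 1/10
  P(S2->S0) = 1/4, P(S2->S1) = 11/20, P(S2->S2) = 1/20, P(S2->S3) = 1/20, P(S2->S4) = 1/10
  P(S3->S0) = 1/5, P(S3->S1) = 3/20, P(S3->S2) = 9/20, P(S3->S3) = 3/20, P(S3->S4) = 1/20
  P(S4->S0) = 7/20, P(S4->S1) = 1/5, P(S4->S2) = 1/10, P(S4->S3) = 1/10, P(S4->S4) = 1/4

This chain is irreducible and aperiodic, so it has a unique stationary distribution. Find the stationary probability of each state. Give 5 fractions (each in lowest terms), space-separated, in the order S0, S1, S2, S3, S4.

Answer: 2965/13321 3043/13321 319/1211 2006/13321 1798/13321

Derivation:
The stationary distribution satisfies pi = pi * P, i.e.:
  pi_S0 = 1/10*pi_S0 + 1/4*pi_S1 + 1/4*pi_S2 + 1/5*pi_S3 + 7/20*pi_S4
  pi_S1 = 1/20*pi_S0 + 1/10*pi_S1 + 11/20*pi_S2 + 3/20*pi_S3 + 1/5*pi_S4
  pi_S2 = 2/5*pi_S0 + 7/20*pi_S1 + 1/20*pi_S2 + 9/20*pi_S3 + 1/10*pi_S4
  pi_S3 = 1/4*pi_S0 + 1/5*pi_S1 + 1/20*pi_S2 + 3/20*pi_S3 + 1/10*pi_S4
  pi_S4 = 1/5*pi_S0 + 1/10*pi_S1 + 1/10*pi_S2 + 1/20*pi_S3 + 1/4*pi_S4
with normalization: pi_S0 + pi_S1 + pi_S2 + pi_S3 + pi_S4 = 1.

Using the first 4 balance equations plus normalization, the linear system A*pi = b is:
  [-9/10, 1/4, 1/4, 1/5, 7/20] . pi = 0
  [1/20, -9/10, 11/20, 3/20, 1/5] . pi = 0
  [2/5, 7/20, -19/20, 9/20, 1/10] . pi = 0
  [1/4, 1/5, 1/20, -17/20, 1/10] . pi = 0
  [1, 1, 1, 1, 1] . pi = 1

Solving yields:
  pi_S0 = 2965/13321
  pi_S1 = 3043/13321
  pi_S2 = 319/1211
  pi_S3 = 2006/13321
  pi_S4 = 1798/13321

Verification (pi * P):
  2965/13321*1/10 + 3043/13321*1/4 + 319/1211*1/4 + 2006/13321*1/5 + 1798/13321*7/20 = 2965/13321 = pi_S0  (ok)
  2965/13321*1/20 + 3043/13321*1/10 + 319/1211*11/20 + 2006/13321*3/20 + 1798/13321*1/5 = 3043/13321 = pi_S1  (ok)
  2965/13321*2/5 + 3043/13321*7/20 + 319/1211*1/20 + 2006/13321*9/20 + 1798/13321*1/10 = 319/1211 = pi_S2  (ok)
  2965/13321*1/4 + 3043/13321*1/5 + 319/1211*1/20 + 2006/13321*3/20 + 1798/13321*1/10 = 2006/13321 = pi_S3  (ok)
  2965/13321*1/5 + 3043/13321*1/10 + 319/1211*1/10 + 2006/13321*1/20 + 1798/13321*1/4 = 1798/13321 = pi_S4  (ok)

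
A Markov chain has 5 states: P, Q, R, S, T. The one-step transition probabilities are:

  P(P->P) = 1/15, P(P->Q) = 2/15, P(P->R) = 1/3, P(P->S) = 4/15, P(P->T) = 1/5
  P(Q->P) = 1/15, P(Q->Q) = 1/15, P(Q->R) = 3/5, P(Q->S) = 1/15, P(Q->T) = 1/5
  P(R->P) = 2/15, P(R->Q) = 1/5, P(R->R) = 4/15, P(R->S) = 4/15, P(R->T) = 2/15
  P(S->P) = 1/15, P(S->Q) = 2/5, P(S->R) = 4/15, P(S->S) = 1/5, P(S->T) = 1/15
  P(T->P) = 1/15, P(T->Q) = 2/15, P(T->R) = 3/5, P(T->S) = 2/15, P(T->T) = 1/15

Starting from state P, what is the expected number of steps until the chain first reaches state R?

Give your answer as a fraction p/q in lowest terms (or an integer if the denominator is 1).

Answer: 33690/13729

Derivation:
Let h_i = expected steps to first reach R from state i.
Boundary: h_R = 0.
First-step equations for the other states:
  h_P = 1 + 1/15*h_P + 2/15*h_Q + 1/3*h_R + 4/15*h_S + 1/5*h_T
  h_Q = 1 + 1/15*h_P + 1/15*h_Q + 3/5*h_R + 1/15*h_S + 1/5*h_T
  h_S = 1 + 1/15*h_P + 2/5*h_Q + 4/15*h_R + 1/5*h_S + 1/15*h_T
  h_T = 1 + 1/15*h_P + 2/15*h_Q + 3/5*h_R + 2/15*h_S + 1/15*h_T

Substituting h_R = 0 and rearranging gives the linear system (I - Q) h = 1:
  [14/15, -2/15, -4/15, -1/5] . (h_P, h_Q, h_S, h_T) = 1
  [-1/15, 14/15, -1/15, -1/5] . (h_P, h_Q, h_S, h_T) = 1
  [-1/15, -2/5, 4/5, -1/15] . (h_P, h_Q, h_S, h_T) = 1
  [-1/15, -2/15, -2/15, 14/15] . (h_P, h_Q, h_S, h_T) = 1

Solving yields:
  h_P = 33690/13729
  h_Q = 50175/27458
  h_S = 34650/13729
  h_T = 25650/13729

Starting state is P, so the expected hitting time is h_P = 33690/13729.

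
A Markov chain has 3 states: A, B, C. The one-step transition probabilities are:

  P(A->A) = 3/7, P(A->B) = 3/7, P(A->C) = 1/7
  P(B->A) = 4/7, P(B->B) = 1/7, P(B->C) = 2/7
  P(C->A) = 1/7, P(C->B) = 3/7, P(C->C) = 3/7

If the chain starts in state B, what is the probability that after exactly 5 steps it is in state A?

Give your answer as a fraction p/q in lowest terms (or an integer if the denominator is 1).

Answer: 6742/16807

Derivation:
Computing P^5 by repeated multiplication:
P^1 =
  A: [3/7, 3/7, 1/7]
  B: [4/7, 1/7, 2/7]
  C: [1/7, 3/7, 3/7]
P^2 =
  A: [22/49, 15/49, 12/49]
  B: [18/49, 19/49, 12/49]
  C: [18/49, 15/49, 16/49]
P^3 =
  A: [138/343, 117/343, 88/343]
  B: [142/343, 109/343, 92/343]
  C: [130/343, 117/343, 96/343]
P^4 =
  A: [970/2401, 795/2401, 636/2401]
  B: [954/2401, 811/2401, 636/2401]
  C: [954/2401, 795/2401, 652/2401]
P^5 =
  A: [6726/16807, 5613/16807, 4468/16807]
  B: [6742/16807, 5581/16807, 4484/16807]
  C: [6694/16807, 5613/16807, 4500/16807]

(P^5)[B -> A] = 6742/16807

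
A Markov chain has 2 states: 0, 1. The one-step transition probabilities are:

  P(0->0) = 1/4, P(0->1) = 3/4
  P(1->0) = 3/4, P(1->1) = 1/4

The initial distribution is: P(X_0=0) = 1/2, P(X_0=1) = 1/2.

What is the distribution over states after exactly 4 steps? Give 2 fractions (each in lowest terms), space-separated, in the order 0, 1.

Answer: 1/2 1/2

Derivation:
Propagating the distribution step by step (d_{t+1} = d_t * P):
d_0 = (0=1/2, 1=1/2)
  d_1[0] = 1/2*1/4 + 1/2*3/4 = 1/2
  d_1[1] = 1/2*3/4 + 1/2*1/4 = 1/2
d_1 = (0=1/2, 1=1/2)
  d_2[0] = 1/2*1/4 + 1/2*3/4 = 1/2
  d_2[1] = 1/2*3/4 + 1/2*1/4 = 1/2
d_2 = (0=1/2, 1=1/2)
  d_3[0] = 1/2*1/4 + 1/2*3/4 = 1/2
  d_3[1] = 1/2*3/4 + 1/2*1/4 = 1/2
d_3 = (0=1/2, 1=1/2)
  d_4[0] = 1/2*1/4 + 1/2*3/4 = 1/2
  d_4[1] = 1/2*3/4 + 1/2*1/4 = 1/2
d_4 = (0=1/2, 1=1/2)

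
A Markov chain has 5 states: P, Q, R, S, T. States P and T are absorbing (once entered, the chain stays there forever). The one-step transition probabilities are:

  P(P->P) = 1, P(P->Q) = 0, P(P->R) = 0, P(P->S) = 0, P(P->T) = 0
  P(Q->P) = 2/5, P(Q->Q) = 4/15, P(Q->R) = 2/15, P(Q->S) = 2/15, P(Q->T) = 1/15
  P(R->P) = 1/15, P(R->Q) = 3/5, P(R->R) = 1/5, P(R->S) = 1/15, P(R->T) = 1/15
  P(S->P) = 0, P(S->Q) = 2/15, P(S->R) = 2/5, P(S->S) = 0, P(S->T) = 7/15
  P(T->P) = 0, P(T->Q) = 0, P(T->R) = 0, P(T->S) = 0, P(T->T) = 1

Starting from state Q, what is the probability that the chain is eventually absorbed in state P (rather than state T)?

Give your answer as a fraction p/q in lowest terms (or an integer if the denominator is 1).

Answer: 543/742

Derivation:
Let a_i = P(absorbed in P | start in state i).
Boundary conditions: a_P = 1, a_T = 0.
For each transient state i, a_i = sum_j P(i->j) * a_j:
  a_Q = 2/5*a_P + 4/15*a_Q + 2/15*a_R + 2/15*a_S + 1/15*a_T
  a_R = 1/15*a_P + 3/5*a_Q + 1/5*a_R + 1/15*a_S + 1/15*a_T
  a_S = 0*a_P + 2/15*a_Q + 2/5*a_R + 0*a_S + 7/15*a_T

Substituting a_P = 1 and a_T = 0, rearrange to (I - Q) a = r where r[i] = P(i -> P):
  [11/15, -2/15, -2/15] . (a_Q, a_R, a_S) = 2/5
  [-3/5, 4/5, -1/15] . (a_Q, a_R, a_S) = 1/15
  [-2/15, -2/5, 1] . (a_Q, a_R, a_S) = 0

Solving yields:
  a_Q = 543/742
  a_R = 983/1484
  a_S = 269/742

Starting state is Q, so the absorption probability is a_Q = 543/742.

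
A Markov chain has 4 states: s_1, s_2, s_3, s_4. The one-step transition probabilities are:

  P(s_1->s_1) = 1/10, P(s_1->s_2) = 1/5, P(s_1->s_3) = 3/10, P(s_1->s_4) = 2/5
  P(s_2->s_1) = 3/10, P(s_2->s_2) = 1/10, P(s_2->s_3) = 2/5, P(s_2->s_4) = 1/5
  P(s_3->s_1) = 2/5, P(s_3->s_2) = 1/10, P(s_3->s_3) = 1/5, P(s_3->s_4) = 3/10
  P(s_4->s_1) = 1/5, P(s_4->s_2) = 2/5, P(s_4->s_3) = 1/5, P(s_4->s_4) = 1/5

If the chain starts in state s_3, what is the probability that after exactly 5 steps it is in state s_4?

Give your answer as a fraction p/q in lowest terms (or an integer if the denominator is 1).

Computing P^5 by repeated multiplication:
P^1 =
  s_1: [1/10, 1/5, 3/10, 2/5]
  s_2: [3/10, 1/10, 2/5, 1/5]
  s_3: [2/5, 1/10, 1/5, 3/10]
  s_4: [1/5, 2/5, 1/5, 1/5]
P^2 =
  s_1: [27/100, 23/100, 1/4, 1/4]
  s_2: [13/50, 19/100, 1/4, 3/10]
  s_3: [21/100, 23/100, 13/50, 3/10]
  s_4: [13/50, 9/50, 3/10, 13/50]
P^3 =
  s_1: [123/500, 101/500, 273/1000, 279/1000]
  s_2: [243/1000, 27/125, 33/125, 277/1000]
  s_3: [127/500, 211/1000, 267/1000, 67/250]
  s_4: [63/250, 51/250, 131/500, 141/500]
P^4 =
  s_1: [1251/5000, 2083/10000, 53/200, 553/2000]
  s_2: [2501/10000, 1037/5000, 107/400, 11/40]
  s_3: [2491/10000, 1029/5000, 669/2500, 111/400]
  s_4: [619/2500, 1049/5000, 133/500, 1383/5000]
P^5 =
  s_1: [24881/100000, 20797/100000, 6667/25000, 13827/50000]
  s_2: [24923/100000, 20751/100000, 26649/100000, 27677/100000]
  s_3: [24919/100000, 1301/6250, 26607/100000, 13829/50000]
  s_4: [12471/50000, 10387/50000, 1667/6250, 6903/25000]

(P^5)[s_3 -> s_4] = 13829/50000

Answer: 13829/50000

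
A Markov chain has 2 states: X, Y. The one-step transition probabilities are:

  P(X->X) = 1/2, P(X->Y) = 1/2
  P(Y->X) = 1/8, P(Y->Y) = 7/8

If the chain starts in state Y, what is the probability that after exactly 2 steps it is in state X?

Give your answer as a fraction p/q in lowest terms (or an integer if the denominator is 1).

Computing P^2 by repeated multiplication:
P^1 =
  X: [1/2, 1/2]
  Y: [1/8, 7/8]
P^2 =
  X: [5/16, 11/16]
  Y: [11/64, 53/64]

(P^2)[Y -> X] = 11/64

Answer: 11/64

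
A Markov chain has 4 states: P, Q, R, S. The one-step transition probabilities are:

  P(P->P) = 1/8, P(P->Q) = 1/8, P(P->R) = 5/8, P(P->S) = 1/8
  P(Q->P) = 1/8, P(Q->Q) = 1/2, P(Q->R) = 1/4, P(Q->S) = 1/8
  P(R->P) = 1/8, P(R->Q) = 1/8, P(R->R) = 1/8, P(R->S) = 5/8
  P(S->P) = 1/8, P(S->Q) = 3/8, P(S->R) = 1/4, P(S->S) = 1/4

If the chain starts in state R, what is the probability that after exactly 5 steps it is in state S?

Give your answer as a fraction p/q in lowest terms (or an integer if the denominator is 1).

Answer: 9625/32768

Derivation:
Computing P^5 by repeated multiplication:
P^1 =
  P: [1/8, 1/8, 5/8, 1/8]
  Q: [1/8, 1/2, 1/4, 1/8]
  R: [1/8, 1/8, 1/8, 5/8]
  S: [1/8, 3/8, 1/4, 1/4]
P^2 =
  P: [1/8, 13/64, 7/32, 29/64]
  Q: [1/8, 11/32, 17/64, 17/64]
  R: [1/8, 21/64, 9/32, 17/64]
  S: [1/8, 21/64, 17/64, 9/32]
P^3 =
  P: [1/8, 161/512, 69/256, 149/512]
  Q: [1/8, 41/128, 135/512, 149/512]
  R: [1/8, 161/512, 67/256, 153/512]
  S: [1/8, 163/512, 135/512, 75/256]
P^4 =
  P: [1/8, 1293/4096, 539/2048, 1213/4096]
  Q: [1/8, 651/2048, 1081/4096, 1201/4096]
  R: [1/8, 1301/4096, 541/2048, 1201/4096]
  S: [1/8, 1301/4096, 1081/4096, 601/2048]
P^5 =
  P: [1/8, 10401/32768, 4325/16384, 9621/32768]
  Q: [1/8, 2601/8192, 8647/32768, 9621/32768]
  R: [1/8, 10401/32768, 4323/16384, 9625/32768]
  S: [1/8, 10403/32768, 8647/32768, 4811/16384]

(P^5)[R -> S] = 9625/32768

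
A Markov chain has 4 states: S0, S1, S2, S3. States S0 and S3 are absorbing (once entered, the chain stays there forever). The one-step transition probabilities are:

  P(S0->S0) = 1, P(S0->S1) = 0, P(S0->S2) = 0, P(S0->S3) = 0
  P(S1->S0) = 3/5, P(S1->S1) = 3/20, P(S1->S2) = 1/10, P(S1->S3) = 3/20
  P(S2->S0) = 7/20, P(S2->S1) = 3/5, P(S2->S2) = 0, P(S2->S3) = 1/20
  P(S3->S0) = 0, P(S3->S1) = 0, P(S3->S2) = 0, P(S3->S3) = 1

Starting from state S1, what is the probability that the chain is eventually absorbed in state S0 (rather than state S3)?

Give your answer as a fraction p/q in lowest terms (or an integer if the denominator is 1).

Answer: 127/158

Derivation:
Let a_i = P(absorbed in S0 | start in state i).
Boundary conditions: a_S0 = 1, a_S3 = 0.
For each transient state i, a_i = sum_j P(i->j) * a_j:
  a_S1 = 3/5*a_S0 + 3/20*a_S1 + 1/10*a_S2 + 3/20*a_S3
  a_S2 = 7/20*a_S0 + 3/5*a_S1 + 0*a_S2 + 1/20*a_S3

Substituting a_S0 = 1 and a_S3 = 0, rearrange to (I - Q) a = r where r[i] = P(i -> S0):
  [17/20, -1/10] . (a_S1, a_S2) = 3/5
  [-3/5, 1] . (a_S1, a_S2) = 7/20

Solving yields:
  a_S1 = 127/158
  a_S2 = 263/316

Starting state is S1, so the absorption probability is a_S1 = 127/158.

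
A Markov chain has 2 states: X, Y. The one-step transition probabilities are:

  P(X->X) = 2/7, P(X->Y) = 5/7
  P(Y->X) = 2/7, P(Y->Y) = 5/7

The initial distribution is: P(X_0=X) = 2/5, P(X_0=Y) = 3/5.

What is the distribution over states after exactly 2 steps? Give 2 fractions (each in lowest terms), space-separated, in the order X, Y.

Propagating the distribution step by step (d_{t+1} = d_t * P):
d_0 = (X=2/5, Y=3/5)
  d_1[X] = 2/5*2/7 + 3/5*2/7 = 2/7
  d_1[Y] = 2/5*5/7 + 3/5*5/7 = 5/7
d_1 = (X=2/7, Y=5/7)
  d_2[X] = 2/7*2/7 + 5/7*2/7 = 2/7
  d_2[Y] = 2/7*5/7 + 5/7*5/7 = 5/7
d_2 = (X=2/7, Y=5/7)

Answer: 2/7 5/7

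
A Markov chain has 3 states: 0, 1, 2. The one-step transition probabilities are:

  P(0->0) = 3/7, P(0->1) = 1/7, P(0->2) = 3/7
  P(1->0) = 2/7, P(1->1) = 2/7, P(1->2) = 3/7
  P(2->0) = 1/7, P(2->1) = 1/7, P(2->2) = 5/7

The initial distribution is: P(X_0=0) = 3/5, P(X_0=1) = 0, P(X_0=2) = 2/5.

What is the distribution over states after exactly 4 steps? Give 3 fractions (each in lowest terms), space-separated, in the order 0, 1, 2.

Propagating the distribution step by step (d_{t+1} = d_t * P):
d_0 = (0=3/5, 1=0, 2=2/5)
  d_1[0] = 3/5*3/7 + 0*2/7 + 2/5*1/7 = 11/35
  d_1[1] = 3/5*1/7 + 0*2/7 + 2/5*1/7 = 1/7
  d_1[2] = 3/5*3/7 + 0*3/7 + 2/5*5/7 = 19/35
d_1 = (0=11/35, 1=1/7, 2=19/35)
  d_2[0] = 11/35*3/7 + 1/7*2/7 + 19/35*1/7 = 62/245
  d_2[1] = 11/35*1/7 + 1/7*2/7 + 19/35*1/7 = 8/49
  d_2[2] = 11/35*3/7 + 1/7*3/7 + 19/35*5/7 = 143/245
d_2 = (0=62/245, 1=8/49, 2=143/245)
  d_3[0] = 62/245*3/7 + 8/49*2/7 + 143/245*1/7 = 409/1715
  d_3[1] = 62/245*1/7 + 8/49*2/7 + 143/245*1/7 = 57/343
  d_3[2] = 62/245*3/7 + 8/49*3/7 + 143/245*5/7 = 1021/1715
d_3 = (0=409/1715, 1=57/343, 2=1021/1715)
  d_4[0] = 409/1715*3/7 + 57/343*2/7 + 1021/1715*1/7 = 2818/12005
  d_4[1] = 409/1715*1/7 + 57/343*2/7 + 1021/1715*1/7 = 400/2401
  d_4[2] = 409/1715*3/7 + 57/343*3/7 + 1021/1715*5/7 = 7187/12005
d_4 = (0=2818/12005, 1=400/2401, 2=7187/12005)

Answer: 2818/12005 400/2401 7187/12005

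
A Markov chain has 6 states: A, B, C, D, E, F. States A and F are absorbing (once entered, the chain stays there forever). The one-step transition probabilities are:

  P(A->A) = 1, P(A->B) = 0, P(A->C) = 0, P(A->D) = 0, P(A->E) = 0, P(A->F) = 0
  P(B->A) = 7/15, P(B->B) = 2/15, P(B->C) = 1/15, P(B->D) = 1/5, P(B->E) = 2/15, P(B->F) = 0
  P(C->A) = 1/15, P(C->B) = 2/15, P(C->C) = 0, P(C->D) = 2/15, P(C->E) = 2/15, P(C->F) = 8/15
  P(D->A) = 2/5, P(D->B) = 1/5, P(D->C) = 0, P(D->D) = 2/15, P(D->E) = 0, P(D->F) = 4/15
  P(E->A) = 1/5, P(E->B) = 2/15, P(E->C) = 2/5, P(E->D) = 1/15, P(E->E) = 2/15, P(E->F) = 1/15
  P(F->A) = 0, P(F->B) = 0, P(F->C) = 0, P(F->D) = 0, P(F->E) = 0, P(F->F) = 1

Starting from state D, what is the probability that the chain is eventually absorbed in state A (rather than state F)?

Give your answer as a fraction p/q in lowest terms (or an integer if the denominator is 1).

Answer: 1483/2296

Derivation:
Let a_i = P(absorbed in A | start in state i).
Boundary conditions: a_A = 1, a_F = 0.
For each transient state i, a_i = sum_j P(i->j) * a_j:
  a_B = 7/15*a_A + 2/15*a_B + 1/15*a_C + 1/5*a_D + 2/15*a_E + 0*a_F
  a_C = 1/15*a_A + 2/15*a_B + 0*a_C + 2/15*a_D + 2/15*a_E + 8/15*a_F
  a_D = 2/5*a_A + 1/5*a_B + 0*a_C + 2/15*a_D + 0*a_E + 4/15*a_F
  a_E = 1/5*a_A + 2/15*a_B + 2/5*a_C + 1/15*a_D + 2/15*a_E + 1/15*a_F

Substituting a_A = 1 and a_F = 0, rearrange to (I - Q) a = r where r[i] = P(i -> A):
  [13/15, -1/15, -1/5, -2/15] . (a_B, a_C, a_D, a_E) = 7/15
  [-2/15, 1, -2/15, -2/15] . (a_B, a_C, a_D, a_E) = 1/15
  [-1/5, 0, 13/15, 0] . (a_B, a_C, a_D, a_E) = 2/5
  [-2/15, -2/5, -1/15, 13/15] . (a_B, a_C, a_D, a_E) = 1/5

Solving yields:
  a_B = 5503/6888
  a_C = 383/1148
  a_D = 1483/2296
  a_E = 3839/6888

Starting state is D, so the absorption probability is a_D = 1483/2296.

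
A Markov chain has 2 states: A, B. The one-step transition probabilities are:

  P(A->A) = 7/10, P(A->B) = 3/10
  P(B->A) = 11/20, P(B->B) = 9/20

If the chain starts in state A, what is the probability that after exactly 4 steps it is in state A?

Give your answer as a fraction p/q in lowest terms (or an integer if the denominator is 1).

Answer: 51779/80000

Derivation:
Computing P^4 by repeated multiplication:
P^1 =
  A: [7/10, 3/10]
  B: [11/20, 9/20]
P^2 =
  A: [131/200, 69/200]
  B: [253/400, 147/400]
P^3 =
  A: [2593/4000, 1407/4000]
  B: [5159/8000, 2841/8000]
P^4 =
  A: [51779/80000, 28221/80000]
  B: [103477/160000, 56523/160000]

(P^4)[A -> A] = 51779/80000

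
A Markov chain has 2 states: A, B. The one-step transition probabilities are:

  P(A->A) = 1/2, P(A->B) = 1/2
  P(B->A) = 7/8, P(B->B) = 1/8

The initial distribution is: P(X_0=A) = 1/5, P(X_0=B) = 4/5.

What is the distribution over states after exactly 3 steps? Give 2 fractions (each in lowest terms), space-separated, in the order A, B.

Propagating the distribution step by step (d_{t+1} = d_t * P):
d_0 = (A=1/5, B=4/5)
  d_1[A] = 1/5*1/2 + 4/5*7/8 = 4/5
  d_1[B] = 1/5*1/2 + 4/5*1/8 = 1/5
d_1 = (A=4/5, B=1/5)
  d_2[A] = 4/5*1/2 + 1/5*7/8 = 23/40
  d_2[B] = 4/5*1/2 + 1/5*1/8 = 17/40
d_2 = (A=23/40, B=17/40)
  d_3[A] = 23/40*1/2 + 17/40*7/8 = 211/320
  d_3[B] = 23/40*1/2 + 17/40*1/8 = 109/320
d_3 = (A=211/320, B=109/320)

Answer: 211/320 109/320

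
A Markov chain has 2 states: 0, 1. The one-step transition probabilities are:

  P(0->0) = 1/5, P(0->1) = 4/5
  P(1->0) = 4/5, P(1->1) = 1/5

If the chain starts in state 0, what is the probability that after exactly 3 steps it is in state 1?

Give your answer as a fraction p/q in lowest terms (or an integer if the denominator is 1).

Computing P^3 by repeated multiplication:
P^1 =
  0: [1/5, 4/5]
  1: [4/5, 1/5]
P^2 =
  0: [17/25, 8/25]
  1: [8/25, 17/25]
P^3 =
  0: [49/125, 76/125]
  1: [76/125, 49/125]

(P^3)[0 -> 1] = 76/125

Answer: 76/125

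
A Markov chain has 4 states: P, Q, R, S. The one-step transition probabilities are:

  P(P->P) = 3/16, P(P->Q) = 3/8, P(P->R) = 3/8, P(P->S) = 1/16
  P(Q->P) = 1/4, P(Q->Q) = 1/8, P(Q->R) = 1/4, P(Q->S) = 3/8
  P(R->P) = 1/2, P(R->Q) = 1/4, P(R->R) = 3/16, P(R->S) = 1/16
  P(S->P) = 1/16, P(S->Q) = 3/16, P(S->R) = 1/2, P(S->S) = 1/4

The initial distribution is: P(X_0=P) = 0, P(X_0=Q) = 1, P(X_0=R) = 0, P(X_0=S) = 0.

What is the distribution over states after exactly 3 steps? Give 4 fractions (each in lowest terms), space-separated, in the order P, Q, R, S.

Answer: 601/2048 243/1024 153/512 349/2048

Derivation:
Propagating the distribution step by step (d_{t+1} = d_t * P):
d_0 = (P=0, Q=1, R=0, S=0)
  d_1[P] = 0*3/16 + 1*1/4 + 0*1/2 + 0*1/16 = 1/4
  d_1[Q] = 0*3/8 + 1*1/8 + 0*1/4 + 0*3/16 = 1/8
  d_1[R] = 0*3/8 + 1*1/4 + 0*3/16 + 0*1/2 = 1/4
  d_1[S] = 0*1/16 + 1*3/8 + 0*1/16 + 0*1/4 = 3/8
d_1 = (P=1/4, Q=1/8, R=1/4, S=3/8)
  d_2[P] = 1/4*3/16 + 1/8*1/4 + 1/4*1/2 + 3/8*1/16 = 29/128
  d_2[Q] = 1/4*3/8 + 1/8*1/8 + 1/4*1/4 + 3/8*3/16 = 31/128
  d_2[R] = 1/4*3/8 + 1/8*1/4 + 1/4*3/16 + 3/8*1/2 = 23/64
  d_2[S] = 1/4*1/16 + 1/8*3/8 + 1/4*1/16 + 3/8*1/4 = 11/64
d_2 = (P=29/128, Q=31/128, R=23/64, S=11/64)
  d_3[P] = 29/128*3/16 + 31/128*1/4 + 23/64*1/2 + 11/64*1/16 = 601/2048
  d_3[Q] = 29/128*3/8 + 31/128*1/8 + 23/64*1/4 + 11/64*3/16 = 243/1024
  d_3[R] = 29/128*3/8 + 31/128*1/4 + 23/64*3/16 + 11/64*1/2 = 153/512
  d_3[S] = 29/128*1/16 + 31/128*3/8 + 23/64*1/16 + 11/64*1/4 = 349/2048
d_3 = (P=601/2048, Q=243/1024, R=153/512, S=349/2048)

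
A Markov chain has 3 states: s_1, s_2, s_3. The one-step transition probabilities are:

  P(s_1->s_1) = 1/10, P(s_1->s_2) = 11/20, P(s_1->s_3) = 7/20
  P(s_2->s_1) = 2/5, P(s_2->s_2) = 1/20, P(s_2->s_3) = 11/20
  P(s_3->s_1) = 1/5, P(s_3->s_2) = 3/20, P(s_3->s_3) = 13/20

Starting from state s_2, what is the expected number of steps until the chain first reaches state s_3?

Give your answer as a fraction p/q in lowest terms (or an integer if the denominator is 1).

Let h_i = expected steps to first reach s_3 from state i.
Boundary: h_s_3 = 0.
First-step equations for the other states:
  h_s_1 = 1 + 1/10*h_s_1 + 11/20*h_s_2 + 7/20*h_s_3
  h_s_2 = 1 + 2/5*h_s_1 + 1/20*h_s_2 + 11/20*h_s_3

Substituting h_s_3 = 0 and rearranging gives the linear system (I - Q) h = 1:
  [9/10, -11/20] . (h_s_1, h_s_2) = 1
  [-2/5, 19/20] . (h_s_1, h_s_2) = 1

Solving yields:
  h_s_1 = 300/127
  h_s_2 = 260/127

Starting state is s_2, so the expected hitting time is h_s_2 = 260/127.

Answer: 260/127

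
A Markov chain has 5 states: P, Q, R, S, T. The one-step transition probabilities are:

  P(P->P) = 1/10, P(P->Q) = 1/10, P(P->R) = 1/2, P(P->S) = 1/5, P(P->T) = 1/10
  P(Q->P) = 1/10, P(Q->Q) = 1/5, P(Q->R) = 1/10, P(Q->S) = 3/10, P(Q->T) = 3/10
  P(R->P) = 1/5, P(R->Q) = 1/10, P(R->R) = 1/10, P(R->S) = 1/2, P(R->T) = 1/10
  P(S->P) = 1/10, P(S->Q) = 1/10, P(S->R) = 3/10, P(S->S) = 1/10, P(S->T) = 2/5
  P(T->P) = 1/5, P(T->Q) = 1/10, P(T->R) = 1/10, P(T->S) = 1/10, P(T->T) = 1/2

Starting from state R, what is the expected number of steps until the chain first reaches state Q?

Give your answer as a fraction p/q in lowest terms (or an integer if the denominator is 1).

Answer: 10

Derivation:
Let h_i = expected steps to first reach Q from state i.
Boundary: h_Q = 0.
First-step equations for the other states:
  h_P = 1 + 1/10*h_P + 1/10*h_Q + 1/2*h_R + 1/5*h_S + 1/10*h_T
  h_R = 1 + 1/5*h_P + 1/10*h_Q + 1/10*h_R + 1/2*h_S + 1/10*h_T
  h_S = 1 + 1/10*h_P + 1/10*h_Q + 3/10*h_R + 1/10*h_S + 2/5*h_T
  h_T = 1 + 1/5*h_P + 1/10*h_Q + 1/10*h_R + 1/10*h_S + 1/2*h_T

Substituting h_Q = 0 and rearranging gives the linear system (I - Q) h = 1:
  [9/10, -1/2, -1/5, -1/10] . (h_P, h_R, h_S, h_T) = 1
  [-1/5, 9/10, -1/2, -1/10] . (h_P, h_R, h_S, h_T) = 1
  [-1/10, -3/10, 9/10, -2/5] . (h_P, h_R, h_S, h_T) = 1
  [-1/5, -1/10, -1/10, 1/2] . (h_P, h_R, h_S, h_T) = 1

Solving yields:
  h_P = 10
  h_R = 10
  h_S = 10
  h_T = 10

Starting state is R, so the expected hitting time is h_R = 10.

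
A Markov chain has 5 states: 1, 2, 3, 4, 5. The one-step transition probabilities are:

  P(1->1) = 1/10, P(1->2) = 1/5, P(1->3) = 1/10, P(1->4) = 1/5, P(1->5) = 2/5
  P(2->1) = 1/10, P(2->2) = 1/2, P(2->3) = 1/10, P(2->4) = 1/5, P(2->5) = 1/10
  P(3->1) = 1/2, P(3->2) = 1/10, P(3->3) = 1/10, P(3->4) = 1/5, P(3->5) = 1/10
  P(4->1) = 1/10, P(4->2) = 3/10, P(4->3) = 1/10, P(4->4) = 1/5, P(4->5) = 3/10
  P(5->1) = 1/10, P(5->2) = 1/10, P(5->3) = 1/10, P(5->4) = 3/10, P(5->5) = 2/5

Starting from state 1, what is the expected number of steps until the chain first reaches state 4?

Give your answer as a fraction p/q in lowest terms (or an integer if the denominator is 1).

Answer: 3350/771

Derivation:
Let h_i = expected steps to first reach 4 from state i.
Boundary: h_4 = 0.
First-step equations for the other states:
  h_1 = 1 + 1/10*h_1 + 1/5*h_2 + 1/10*h_3 + 1/5*h_4 + 2/5*h_5
  h_2 = 1 + 1/10*h_1 + 1/2*h_2 + 1/10*h_3 + 1/5*h_4 + 1/10*h_5
  h_3 = 1 + 1/2*h_1 + 1/10*h_2 + 1/10*h_3 + 1/5*h_4 + 1/10*h_5
  h_5 = 1 + 1/10*h_1 + 1/10*h_2 + 1/10*h_3 + 3/10*h_4 + 2/5*h_5

Substituting h_4 = 0 and rearranging gives the linear system (I - Q) h = 1:
  [9/10, -1/5, -1/10, -2/5] . (h_1, h_2, h_3, h_5) = 1
  [-1/10, 1/2, -1/10, -1/10] . (h_1, h_2, h_3, h_5) = 1
  [-1/2, -1/10, 9/10, -1/10] . (h_1, h_2, h_3, h_5) = 1
  [-1/10, -1/10, -1/10, 3/5] . (h_1, h_2, h_3, h_5) = 1

Solving yields:
  h_1 = 3350/771
  h_2 = 3500/771
  h_3 = 3440/771
  h_5 = 1000/257

Starting state is 1, so the expected hitting time is h_1 = 3350/771.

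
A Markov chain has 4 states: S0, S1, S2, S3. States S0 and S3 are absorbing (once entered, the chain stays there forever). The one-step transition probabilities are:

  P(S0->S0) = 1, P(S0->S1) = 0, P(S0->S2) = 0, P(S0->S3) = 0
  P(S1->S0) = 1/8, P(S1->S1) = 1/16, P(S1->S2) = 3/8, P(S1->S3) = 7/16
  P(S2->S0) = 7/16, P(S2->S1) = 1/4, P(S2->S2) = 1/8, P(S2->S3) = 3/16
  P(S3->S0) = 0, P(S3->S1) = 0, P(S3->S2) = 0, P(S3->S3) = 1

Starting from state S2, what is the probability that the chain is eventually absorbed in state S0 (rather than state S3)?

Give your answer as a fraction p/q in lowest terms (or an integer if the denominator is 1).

Answer: 113/186

Derivation:
Let a_i = P(absorbed in S0 | start in state i).
Boundary conditions: a_S0 = 1, a_S3 = 0.
For each transient state i, a_i = sum_j P(i->j) * a_j:
  a_S1 = 1/8*a_S0 + 1/16*a_S1 + 3/8*a_S2 + 7/16*a_S3
  a_S2 = 7/16*a_S0 + 1/4*a_S1 + 1/8*a_S2 + 3/16*a_S3

Substituting a_S0 = 1 and a_S3 = 0, rearrange to (I - Q) a = r where r[i] = P(i -> S0):
  [15/16, -3/8] . (a_S1, a_S2) = 1/8
  [-1/4, 7/8] . (a_S1, a_S2) = 7/16

Solving yields:
  a_S1 = 35/93
  a_S2 = 113/186

Starting state is S2, so the absorption probability is a_S2 = 113/186.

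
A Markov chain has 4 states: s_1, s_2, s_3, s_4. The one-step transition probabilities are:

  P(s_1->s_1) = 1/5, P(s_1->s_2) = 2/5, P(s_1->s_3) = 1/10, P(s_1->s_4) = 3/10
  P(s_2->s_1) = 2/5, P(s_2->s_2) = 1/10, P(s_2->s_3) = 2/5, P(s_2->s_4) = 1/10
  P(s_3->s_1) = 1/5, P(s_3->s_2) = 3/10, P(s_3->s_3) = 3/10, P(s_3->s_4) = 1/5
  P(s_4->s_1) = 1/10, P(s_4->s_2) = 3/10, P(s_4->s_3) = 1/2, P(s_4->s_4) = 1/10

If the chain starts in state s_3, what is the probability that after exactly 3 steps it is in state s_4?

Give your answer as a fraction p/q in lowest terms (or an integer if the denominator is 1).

Computing P^3 by repeated multiplication:
P^1 =
  s_1: [1/5, 2/5, 1/10, 3/10]
  s_2: [2/5, 1/10, 2/5, 1/10]
  s_3: [1/5, 3/10, 3/10, 1/5]
  s_4: [1/10, 3/10, 1/2, 1/10]
P^2 =
  s_1: [1/4, 6/25, 9/25, 3/20]
  s_2: [21/100, 8/25, 1/4, 11/50]
  s_3: [6/25, 13/50, 33/100, 17/100]
  s_4: [1/4, 1/4, 33/100, 17/100]
P^3 =
  s_1: [233/1000, 277/1000, 38/125, 93/500]
  s_2: [121/500, 257/1000, 167/500, 167/1000]
  s_3: [47/200, 34/125, 39/125, 181/1000]
  s_4: [233/1000, 11/40, 309/1000, 183/1000]

(P^3)[s_3 -> s_4] = 181/1000

Answer: 181/1000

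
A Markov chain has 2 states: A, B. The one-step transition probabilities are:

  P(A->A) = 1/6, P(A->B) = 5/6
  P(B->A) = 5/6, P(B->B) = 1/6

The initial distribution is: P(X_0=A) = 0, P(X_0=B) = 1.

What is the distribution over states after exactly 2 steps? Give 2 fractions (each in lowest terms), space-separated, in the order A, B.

Propagating the distribution step by step (d_{t+1} = d_t * P):
d_0 = (A=0, B=1)
  d_1[A] = 0*1/6 + 1*5/6 = 5/6
  d_1[B] = 0*5/6 + 1*1/6 = 1/6
d_1 = (A=5/6, B=1/6)
  d_2[A] = 5/6*1/6 + 1/6*5/6 = 5/18
  d_2[B] = 5/6*5/6 + 1/6*1/6 = 13/18
d_2 = (A=5/18, B=13/18)

Answer: 5/18 13/18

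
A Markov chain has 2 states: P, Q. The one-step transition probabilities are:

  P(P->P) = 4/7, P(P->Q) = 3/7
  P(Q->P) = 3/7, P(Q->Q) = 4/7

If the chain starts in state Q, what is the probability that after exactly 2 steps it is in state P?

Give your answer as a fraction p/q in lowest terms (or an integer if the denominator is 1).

Computing P^2 by repeated multiplication:
P^1 =
  P: [4/7, 3/7]
  Q: [3/7, 4/7]
P^2 =
  P: [25/49, 24/49]
  Q: [24/49, 25/49]

(P^2)[Q -> P] = 24/49

Answer: 24/49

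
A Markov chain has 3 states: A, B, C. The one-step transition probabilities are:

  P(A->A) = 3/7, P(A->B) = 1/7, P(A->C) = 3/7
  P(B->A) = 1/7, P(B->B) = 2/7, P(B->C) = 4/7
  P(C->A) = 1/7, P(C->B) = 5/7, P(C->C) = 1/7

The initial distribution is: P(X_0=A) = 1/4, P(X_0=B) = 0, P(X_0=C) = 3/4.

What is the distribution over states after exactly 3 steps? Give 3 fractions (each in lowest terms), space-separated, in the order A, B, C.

Propagating the distribution step by step (d_{t+1} = d_t * P):
d_0 = (A=1/4, B=0, C=3/4)
  d_1[A] = 1/4*3/7 + 0*1/7 + 3/4*1/7 = 3/14
  d_1[B] = 1/4*1/7 + 0*2/7 + 3/4*5/7 = 4/7
  d_1[C] = 1/4*3/7 + 0*4/7 + 3/4*1/7 = 3/14
d_1 = (A=3/14, B=4/7, C=3/14)
  d_2[A] = 3/14*3/7 + 4/7*1/7 + 3/14*1/7 = 10/49
  d_2[B] = 3/14*1/7 + 4/7*2/7 + 3/14*5/7 = 17/49
  d_2[C] = 3/14*3/7 + 4/7*4/7 + 3/14*1/7 = 22/49
d_2 = (A=10/49, B=17/49, C=22/49)
  d_3[A] = 10/49*3/7 + 17/49*1/7 + 22/49*1/7 = 69/343
  d_3[B] = 10/49*1/7 + 17/49*2/7 + 22/49*5/7 = 22/49
  d_3[C] = 10/49*3/7 + 17/49*4/7 + 22/49*1/7 = 120/343
d_3 = (A=69/343, B=22/49, C=120/343)

Answer: 69/343 22/49 120/343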